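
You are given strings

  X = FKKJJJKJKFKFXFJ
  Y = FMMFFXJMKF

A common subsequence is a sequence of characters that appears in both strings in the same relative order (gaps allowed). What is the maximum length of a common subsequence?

5

Let dp[i][j] be the LCS length of the first i characters of X and the first j characters of Y. dp[i][j] = dp[i-1][j-1]+1 when the i-th and j-th characters match, else max(dp[i-1][j], dp[i][j-1]).
    ·  F  M  M  F  F  X  J  M  K  F
 ·  0  0  0  0  0  0  0  0  0  0  0
 F  0  1  1  1  1  1  1  1  1  1  1
 K  0  1  1  1  1  1  1  1  1  2  2
 K  0  1  1  1  1  1  1  1  1  2  2
 J  0  1  1  1  1  1  1  2  2  2  2
 J  0  1  1  1  1  1  1  2  2  2  2
 J  0  1  1  1  1  1  1  2  2  2  2
 K  0  1  1  1  1  1  1  2  2  3  3
 J  0  1  1  1  1  1  1  2  2  3  3
 K  0  1  1  1  1  1  1  2  2  3  3
 F  0  1  1  1  2  2  2  2  2  3  4
 K  0  1  1  1  2  2  2  2  2  3  4
 F  0  1  1  1  2  3  3  3  3  3  4
 X  0  1  1  1  2  3  4  4  4  4  4
 F  0  1  1  1  2  3  4  4  4  4  5
 J  0  1  1  1  2  3  4  5  5  5  5
dp[15][10] = 5. One LCS (by backtracking along matches): FFFXF.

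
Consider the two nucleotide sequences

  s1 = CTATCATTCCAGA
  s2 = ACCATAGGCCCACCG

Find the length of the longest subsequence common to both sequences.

8

Taking C at s1[1]=s2[3], then T at s1[2]=s2[5], then A at s1[3]=s2[6], then C at s1[5]=s2[11], then A at s1[6]=s2[12], then C at s1[9]=s2[13], then C at s1[10]=s2[14], then G at s1[12]=s2[15] gives a common subsequence of length 8, and the DP table's final entry dp[13][15] is also 8, so no common subsequence is longer.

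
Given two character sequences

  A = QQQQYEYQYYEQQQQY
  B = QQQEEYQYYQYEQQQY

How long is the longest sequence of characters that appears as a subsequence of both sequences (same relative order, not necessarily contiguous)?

Pick Q [1,1], then Q [2,2], then Q [3,3], then Q [4,7], then Y [5,8], then Y [7,9], then Q [8,10], then Y [10,11], then E [11,12], then Q [13,13], then Q [14,14], then Q [15,15], then Y [16,16]; all 13 characters appear in both, in order. Since dp[16][16] = 13, nothing longer is possible.

13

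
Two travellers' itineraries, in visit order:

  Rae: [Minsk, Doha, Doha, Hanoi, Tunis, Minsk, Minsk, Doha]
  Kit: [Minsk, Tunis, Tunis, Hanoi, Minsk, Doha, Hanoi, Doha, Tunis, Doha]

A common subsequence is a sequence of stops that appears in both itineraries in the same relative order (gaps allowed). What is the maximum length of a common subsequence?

5

Match Minsk at Rae[1]=Kit[5], then Doha at Rae[2]=Kit[6], then Doha at Rae[3]=Kit[8], then Tunis at Rae[5]=Kit[9], then Doha at Rae[8]=Kit[10] — 5 stops in the same relative order in both. dp[8][10] = 5 confirms this is the maximum.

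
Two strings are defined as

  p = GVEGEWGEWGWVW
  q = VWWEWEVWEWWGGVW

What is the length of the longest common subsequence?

9

Pick V (p #2, q #1), then E (p #3, q #4), then E (p #5, q #6), then W (p #6, q #8), then E (p #8, q #9), then W (p #9, q #11), then G (p #10, q #13), then V (p #12, q #14), then W (p #13, q #15); all 9 characters appear in both, in order. Since dp[13][15] = 9, nothing longer is possible.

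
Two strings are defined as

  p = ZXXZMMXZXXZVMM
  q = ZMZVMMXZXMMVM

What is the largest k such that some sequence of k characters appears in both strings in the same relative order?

One common subsequence of length 9: Z at p[1]=q[1]; then Z at p[4]=q[3]; then M at p[5]=q[5]; then M at p[6]=q[6]; then X at p[7]=q[7]; then Z at p[8]=q[8]; then X at p[9]=q[9]; then V at p[12]=q[12]; then M at p[14]=q[13]. Since dp[14][13] = 9, nothing longer is possible.

9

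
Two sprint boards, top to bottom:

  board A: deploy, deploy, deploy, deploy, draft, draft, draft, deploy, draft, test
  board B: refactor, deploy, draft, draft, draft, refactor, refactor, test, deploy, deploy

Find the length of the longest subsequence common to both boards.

5

Match deploy [4,2]; then draft [5,3]; then draft [6,4]; then draft [7,5]; then deploy [8,10] — 5 tasks in the same relative order in both. The LCS DP gives dp[10][10] = 5, so this is optimal.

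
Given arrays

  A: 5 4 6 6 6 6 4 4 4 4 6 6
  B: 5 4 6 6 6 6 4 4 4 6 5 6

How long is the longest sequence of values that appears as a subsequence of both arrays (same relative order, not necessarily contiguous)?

Let dp[i][j] be the LCS length of the first i values of A and the first j values of B. dp[i][j] = dp[i-1][j-1]+1 when the i-th and j-th values match, else max(dp[i-1][j], dp[i][j-1]).
    ·  5  4  6  6  6  6  4  4  4  6  5  6
 ·  0  0  0  0  0  0  0  0  0  0  0  0  0
 5  0  1  1  1  1  1  1  1  1  1  1  1  1
 4  0  1  2  2  2  2  2  2  2  2  2  2  2
 6  0  1  2  3  3  3  3  3  3  3  3  3  3
 6  0  1  2  3  4  4  4  4  4  4  4  4  4
 6  0  1  2  3  4  5  5  5  5  5  5  5  5
 6  0  1  2  3  4  5  6  6  6  6  6  6  6
 4  0  1  2  3  4  5  6  7  7  7  7  7  7
 4  0  1  2  3  4  5  6  7  8  8  8  8  8
 4  0  1  2  3  4  5  6  7  8  9  9  9  9
 4  0  1  2  3  4  5  6  7  8  9  9  9  9
 6  0  1  2  3  4  5  6  7  8  9 10 10 10
 6  0  1  2  3  4  5  6  7  8  9 10 10 11
dp[12][12] = 11. One LCS (by backtracking along matches): 5, 4, 6, 6, 6, 6, 4, 4, 4, 6, 6.

11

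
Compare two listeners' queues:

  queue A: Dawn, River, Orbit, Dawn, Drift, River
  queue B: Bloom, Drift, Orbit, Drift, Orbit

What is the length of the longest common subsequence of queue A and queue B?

2

One common subsequence of length 2: Orbit at queue A[3]=queue B[3], then Drift at queue A[5]=queue B[4]. The LCS DP gives dp[6][5] = 2, so this is optimal.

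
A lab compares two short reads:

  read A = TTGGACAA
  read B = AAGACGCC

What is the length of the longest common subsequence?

Pick G [3,3], G [4,6], C [6,8]; all 3 bases appear in both, in order. The LCS DP gives dp[8][8] = 3, so this is optimal.

3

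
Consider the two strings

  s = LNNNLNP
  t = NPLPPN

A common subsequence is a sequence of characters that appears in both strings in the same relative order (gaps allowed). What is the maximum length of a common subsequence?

3

Match N (s #2, t #1); then L (s #5, t #3); then N (s #6, t #6) — 3 characters in the same relative order in both, and the DP table's final entry dp[7][6] is also 3, so no common subsequence is longer.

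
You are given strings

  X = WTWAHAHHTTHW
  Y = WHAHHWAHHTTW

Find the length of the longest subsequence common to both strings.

Pick W at X[1]=Y[1]; then A at X[4]=Y[3]; then H at X[5]=Y[5]; then A at X[6]=Y[7]; then H at X[7]=Y[8]; then H at X[8]=Y[9]; then T at X[9]=Y[10]; then T at X[10]=Y[11]; then W at X[12]=Y[12]; all 9 characters appear in both, in order. dp[12][12] = 9 confirms this is the maximum.

9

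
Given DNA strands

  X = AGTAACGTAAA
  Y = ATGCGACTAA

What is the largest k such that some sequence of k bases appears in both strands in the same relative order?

Let dp[i][j] be the LCS length of the first i bases of X and the first j bases of Y. dp[i][j] = dp[i-1][j-1]+1 when the i-th and j-th bases match, else max(dp[i-1][j], dp[i][j-1]).
    ·  A  T  G  C  G  A  C  T  A  A
 ·  0  0  0  0  0  0  0  0  0  0  0
 A  0  1  1  1  1  1  1  1  1  1  1
 G  0  1  1  2  2  2  2  2  2  2  2
 T  0  1  2  2  2  2  2  2  3  3  3
 A  0  1  2  2  2  2  3  3  3  4  4
 A  0  1  2  2  2  2  3  3  3  4  5
 C  0  1  2  2  3  3  3  4  4  4  5
 G  0  1  2  3  3  4  4  4  4  4  5
 T  0  1  2  3  3  4  4  4  5  5  5
 A  0  1  2  3  3  4  5  5  5  6  6
 A  0  1  2  3  3  4  5  5  5  6  7
 A  0  1  2  3  3  4  5  5  5  6  7
dp[11][10] = 7. One LCS (by backtracking along matches): AGACTAA.

7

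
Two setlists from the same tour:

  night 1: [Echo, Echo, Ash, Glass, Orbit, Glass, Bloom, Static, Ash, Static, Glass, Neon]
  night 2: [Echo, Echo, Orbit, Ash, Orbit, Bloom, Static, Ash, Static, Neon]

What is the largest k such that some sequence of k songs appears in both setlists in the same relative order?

Pick Echo (night 1 #1, night 2 #1); then Echo (night 1 #2, night 2 #2); then Ash (night 1 #3, night 2 #4); then Orbit (night 1 #5, night 2 #5); then Bloom (night 1 #7, night 2 #6); then Static (night 1 #8, night 2 #7); then Ash (night 1 #9, night 2 #8); then Static (night 1 #10, night 2 #9); then Neon (night 1 #12, night 2 #10); all 9 songs appear in both, in order. Since dp[12][10] = 9, nothing longer is possible.

9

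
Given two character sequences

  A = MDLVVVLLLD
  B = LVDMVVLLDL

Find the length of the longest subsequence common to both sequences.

7

Taking L (A #3, B #1); then V (A #4, B #2); then V (A #5, B #5); then V (A #6, B #6); then L (A #7, B #7); then L (A #8, B #8); then L (A #9, B #10) gives a common subsequence of length 7, and the DP table's final entry dp[10][10] is also 7, so no common subsequence is longer.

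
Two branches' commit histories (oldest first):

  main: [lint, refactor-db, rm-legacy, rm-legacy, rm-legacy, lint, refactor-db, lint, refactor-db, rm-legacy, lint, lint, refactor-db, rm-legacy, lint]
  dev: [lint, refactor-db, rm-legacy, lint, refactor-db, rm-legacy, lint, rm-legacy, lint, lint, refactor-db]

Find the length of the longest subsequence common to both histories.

10

Match lint (main #1, dev #1), then refactor-db (main #2, dev #2), then rm-legacy (main #5, dev #3), then lint (main #6, dev #4), then refactor-db (main #7, dev #5), then lint (main #8, dev #7), then rm-legacy (main #10, dev #8), then lint (main #11, dev #9), then lint (main #12, dev #10), then refactor-db (main #13, dev #11) — 10 commits in the same relative order in both. Since dp[15][11] = 10, nothing longer is possible.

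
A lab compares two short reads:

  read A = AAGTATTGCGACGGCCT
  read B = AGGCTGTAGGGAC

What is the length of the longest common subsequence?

Pick A (read A #2, read B #1) → G (read A #3, read B #2) → G (read A #8, read B #3) → C (read A #9, read B #4) → G (read A #10, read B #6) → A (read A #11, read B #8) → G (read A #13, read B #10) → G (read A #14, read B #11) → C (read A #16, read B #13); all 9 bases appear in both, in order, and the DP table's final entry dp[17][13] is also 9, so no common subsequence is longer.

9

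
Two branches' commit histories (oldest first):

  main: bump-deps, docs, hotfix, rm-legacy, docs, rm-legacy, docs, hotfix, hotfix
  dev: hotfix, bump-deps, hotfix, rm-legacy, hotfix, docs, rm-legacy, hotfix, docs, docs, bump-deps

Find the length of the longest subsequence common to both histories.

6

Taking bump-deps (main #1, dev #2), hotfix (main #3, dev #3), rm-legacy (main #4, dev #4), docs (main #5, dev #6), rm-legacy (main #6, dev #7), docs (main #7, dev #10) gives a common subsequence of length 6. Since dp[9][11] = 6, nothing longer is possible.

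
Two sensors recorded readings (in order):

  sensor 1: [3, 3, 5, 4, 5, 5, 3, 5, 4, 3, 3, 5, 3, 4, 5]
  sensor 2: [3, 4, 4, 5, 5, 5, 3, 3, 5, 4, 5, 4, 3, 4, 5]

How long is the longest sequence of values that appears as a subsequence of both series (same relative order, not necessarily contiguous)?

Match 3 [1,1]; then 5 [3,4]; then 5 [5,5]; then 5 [6,6]; then 3 [7,8]; then 5 [8,9]; then 4 [9,10]; then 5 [12,11]; then 3 [13,13]; then 4 [14,14]; then 5 [15,15] — 11 values in the same relative order in both. The LCS DP gives dp[15][15] = 11, so this is optimal.

11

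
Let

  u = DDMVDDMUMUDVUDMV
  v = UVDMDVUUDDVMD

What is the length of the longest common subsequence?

One common subsequence of length 8: D at u[1]=v[3], D at u[2]=v[5], V at u[4]=v[6], U at u[8]=v[7], U at u[10]=v[8], D at u[11]=v[10], V at u[12]=v[11], D at u[14]=v[13], and the DP table's final entry dp[16][13] is also 8, so no common subsequence is longer.

8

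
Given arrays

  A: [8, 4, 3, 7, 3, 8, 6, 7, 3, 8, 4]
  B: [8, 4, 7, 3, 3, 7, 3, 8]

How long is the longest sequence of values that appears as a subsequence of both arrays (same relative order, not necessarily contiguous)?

Pick 8 [1,1], 4 [2,2], 3 [3,4], 3 [5,5], 7 [8,6], 3 [9,7], 8 [10,8]; all 7 values appear in both, in order. dp[11][8] = 7 confirms this is the maximum.

7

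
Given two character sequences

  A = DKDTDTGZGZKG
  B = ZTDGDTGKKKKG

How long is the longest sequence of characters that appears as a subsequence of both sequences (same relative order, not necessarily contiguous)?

6

Taking D at A[1]=B[3]; then D at A[5]=B[5]; then T at A[6]=B[6]; then G at A[7]=B[7]; then K at A[11]=B[11]; then G at A[12]=B[12] gives a common subsequence of length 6. Since dp[12][12] = 6, nothing longer is possible.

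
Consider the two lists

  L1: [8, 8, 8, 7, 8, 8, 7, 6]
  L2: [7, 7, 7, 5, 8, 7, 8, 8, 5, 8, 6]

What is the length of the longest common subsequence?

5

One common subsequence of length 5: 8 [1,5], then 8 [2,7], then 8 [3,8], then 8 [6,10], then 6 [8,11]. The LCS DP gives dp[8][11] = 5, so this is optimal.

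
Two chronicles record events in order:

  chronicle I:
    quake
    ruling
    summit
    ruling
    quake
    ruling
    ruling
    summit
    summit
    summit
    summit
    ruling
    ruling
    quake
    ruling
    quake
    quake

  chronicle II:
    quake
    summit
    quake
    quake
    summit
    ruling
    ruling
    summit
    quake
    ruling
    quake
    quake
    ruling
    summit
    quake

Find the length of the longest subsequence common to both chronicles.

10

Pick quake [1,1], summit [3,2], quake [5,4], ruling [6,6], ruling [7,7], summit [8,8], ruling [12,10], quake [14,12], ruling [15,13], quake [17,15]; all 10 events appear in both, in order. dp[17][15] = 10 confirms this is the maximum.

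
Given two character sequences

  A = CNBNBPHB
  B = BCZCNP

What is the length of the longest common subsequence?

Let dp[i][j] be the LCS length of the first i characters of A and the first j characters of B. dp[i][j] = dp[i-1][j-1]+1 when the i-th and j-th characters match, else max(dp[i-1][j], dp[i][j-1]).
    ·  B  C  Z  C  N  P
 ·  0  0  0  0  0  0  0
 C  0  0  1  1  1  1  1
 N  0  0  1  1  1  2  2
 B  0  1  1  1  1  2  2
 N  0  1  1  1  1  2  2
 B  0  1  1  1  1  2  2
 P  0  1  1  1  1  2  3
 H  0  1  1  1  1  2  3
 B  0  1  1  1  1  2  3
dp[8][6] = 3. One LCS (by backtracking along matches): CNP.

3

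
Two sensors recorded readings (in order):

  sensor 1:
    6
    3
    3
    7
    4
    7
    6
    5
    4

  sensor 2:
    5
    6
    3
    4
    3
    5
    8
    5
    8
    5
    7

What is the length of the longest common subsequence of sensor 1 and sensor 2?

One common subsequence of length 4: 6 (sensor 1 #1, sensor 2 #2); then 3 (sensor 1 #2, sensor 2 #3); then 3 (sensor 1 #3, sensor 2 #5); then 7 (sensor 1 #6, sensor 2 #11). The LCS DP gives dp[9][11] = 4, so this is optimal.

4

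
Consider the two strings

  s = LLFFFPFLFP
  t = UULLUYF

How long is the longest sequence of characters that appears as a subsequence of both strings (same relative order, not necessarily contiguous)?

3

Taking L (s #1, t #3); then L (s #2, t #4); then F (s #9, t #7) gives a common subsequence of length 3. dp[10][7] = 3 confirms this is the maximum.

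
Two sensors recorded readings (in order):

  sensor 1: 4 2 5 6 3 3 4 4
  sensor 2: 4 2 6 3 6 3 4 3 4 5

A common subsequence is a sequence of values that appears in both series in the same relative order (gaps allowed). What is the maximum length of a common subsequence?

Let dp[i][j] be the LCS length of the first i values of sensor 1 and the first j values of sensor 2. dp[i][j] = dp[i-1][j-1]+1 when the i-th and j-th values match, else max(dp[i-1][j], dp[i][j-1]).
    ·  4  2  6  3  6  3  4  3  4  5
 ·  0  0  0  0  0  0  0  0  0  0  0
 4  0  1  1  1  1  1  1  1  1  1  1
 2  0  1  2  2  2  2  2  2  2  2  2
 5  0  1  2  2  2  2  2  2  2  2  3
 6  0  1  2  3  3  3  3  3  3  3  3
 3  0  1  2  3  4  4  4  4  4  4  4
 3  0  1  2  3  4  4  5  5  5  5  5
 4  0  1  2  3  4  4  5  6  6  6  6
 4  0  1  2  3  4  4  5  6  6  7  7
dp[8][10] = 7. One LCS (by backtracking along matches): 4, 2, 6, 3, 3, 4, 4.

7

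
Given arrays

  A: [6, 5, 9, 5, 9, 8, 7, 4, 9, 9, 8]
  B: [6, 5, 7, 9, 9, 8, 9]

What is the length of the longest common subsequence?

6

Let dp[i][j] be the LCS length of the first i values of A and the first j values of B. dp[i][j] = dp[i-1][j-1]+1 when the i-th and j-th values match, else max(dp[i-1][j], dp[i][j-1]).
    ·  6  5  7  9  9  8  9
 ·  0  0  0  0  0  0  0  0
 6  0  1  1  1  1  1  1  1
 5  0  1  2  2  2  2  2  2
 9  0  1  2  2  3  3  3  3
 5  0  1  2  2  3  3  3  3
 9  0  1  2  2  3  4  4  4
 8  0  1  2  2  3  4  5  5
 7  0  1  2  3  3  4  5  5
 4  0  1  2  3  3  4  5  5
 9  0  1  2  3  4  4  5  6
 9  0  1  2  3  4  5  5  6
 8  0  1  2  3  4  5  6  6
dp[11][7] = 6. One LCS (by backtracking along matches): 6, 5, 9, 9, 8, 9.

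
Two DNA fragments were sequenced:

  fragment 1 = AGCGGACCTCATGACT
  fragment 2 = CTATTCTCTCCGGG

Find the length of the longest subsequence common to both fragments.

Taking C (fragment 1 #3, fragment 2 #1) → A (fragment 1 #6, fragment 2 #3) → C (fragment 1 #7, fragment 2 #6) → C (fragment 1 #8, fragment 2 #8) → T (fragment 1 #9, fragment 2 #9) → C (fragment 1 #10, fragment 2 #11) → G (fragment 1 #13, fragment 2 #14) gives a common subsequence of length 7, and the DP table's final entry dp[16][14] is also 7, so no common subsequence is longer.

7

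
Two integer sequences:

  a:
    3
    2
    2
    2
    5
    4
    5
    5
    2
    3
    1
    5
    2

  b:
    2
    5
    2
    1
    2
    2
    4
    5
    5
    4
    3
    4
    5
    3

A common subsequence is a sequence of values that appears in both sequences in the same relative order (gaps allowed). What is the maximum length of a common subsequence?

8

One common subsequence of length 8: 2 [2,3] → 2 [3,5] → 2 [4,6] → 4 [6,7] → 5 [7,8] → 5 [8,9] → 3 [10,11] → 5 [12,13]. The LCS DP gives dp[13][14] = 8, so this is optimal.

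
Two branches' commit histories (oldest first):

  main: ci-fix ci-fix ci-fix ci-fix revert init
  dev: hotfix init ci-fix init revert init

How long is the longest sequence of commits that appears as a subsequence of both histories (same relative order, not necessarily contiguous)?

Pick ci-fix at main[1]=dev[3], then revert at main[5]=dev[5], then init at main[6]=dev[6]; all 3 commits appear in both, in order. dp[6][6] = 3 confirms this is the maximum.

3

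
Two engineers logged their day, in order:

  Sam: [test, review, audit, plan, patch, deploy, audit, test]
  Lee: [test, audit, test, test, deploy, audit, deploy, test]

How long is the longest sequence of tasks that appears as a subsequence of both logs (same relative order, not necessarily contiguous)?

5

One common subsequence of length 5: test (Sam #1, Lee #1), then audit (Sam #3, Lee #2), then deploy (Sam #6, Lee #5), then audit (Sam #7, Lee #6), then test (Sam #8, Lee #8). dp[8][8] = 5 confirms this is the maximum.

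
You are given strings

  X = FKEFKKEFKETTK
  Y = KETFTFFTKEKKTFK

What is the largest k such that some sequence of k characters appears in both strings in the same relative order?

Pick K [2,1], E [3,2], F [4,7], K [5,9], K [6,11], K [9,12], T [11,13], K [13,15]; all 8 characters appear in both, in order. The LCS DP gives dp[13][15] = 8, so this is optimal.

8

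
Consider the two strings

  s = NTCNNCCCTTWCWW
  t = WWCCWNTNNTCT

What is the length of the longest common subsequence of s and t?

6

Match N [1,6], T [2,7], N [4,8], N [5,9], C [8,11], T [10,12] — 6 characters in the same relative order in both. The LCS DP gives dp[14][12] = 6, so this is optimal.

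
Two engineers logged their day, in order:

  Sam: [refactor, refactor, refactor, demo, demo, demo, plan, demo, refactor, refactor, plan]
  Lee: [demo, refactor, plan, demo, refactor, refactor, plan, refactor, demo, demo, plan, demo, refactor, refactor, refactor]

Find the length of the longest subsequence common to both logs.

Taking refactor [1,5]; then refactor [2,6]; then refactor [3,8]; then demo [5,9]; then demo [6,10]; then plan [7,11]; then demo [8,12]; then refactor [9,14]; then refactor [10,15] gives a common subsequence of length 9. Since dp[11][15] = 9, nothing longer is possible.

9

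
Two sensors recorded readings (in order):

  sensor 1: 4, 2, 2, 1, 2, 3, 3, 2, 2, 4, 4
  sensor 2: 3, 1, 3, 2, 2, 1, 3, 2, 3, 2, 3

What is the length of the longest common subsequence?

6

Taking 2 at sensor 1[2]=sensor 2[4], 2 at sensor 1[3]=sensor 2[5], 1 at sensor 1[4]=sensor 2[6], 2 at sensor 1[5]=sensor 2[8], 3 at sensor 1[6]=sensor 2[9], 3 at sensor 1[7]=sensor 2[11] gives a common subsequence of length 6. The LCS DP gives dp[11][11] = 6, so this is optimal.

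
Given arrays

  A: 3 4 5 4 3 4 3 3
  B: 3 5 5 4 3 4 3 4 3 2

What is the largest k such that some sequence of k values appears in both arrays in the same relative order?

7

One common subsequence of length 7: 3 (A #1, B #1), 5 (A #3, B #3), 4 (A #4, B #4), 3 (A #5, B #5), 4 (A #6, B #6), 3 (A #7, B #7), 3 (A #8, B #9). dp[8][10] = 7 confirms this is the maximum.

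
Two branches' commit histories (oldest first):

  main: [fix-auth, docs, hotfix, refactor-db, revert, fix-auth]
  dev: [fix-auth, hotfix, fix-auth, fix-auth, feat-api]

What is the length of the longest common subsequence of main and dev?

3

Taking fix-auth [1,1], hotfix [3,2], fix-auth [6,4] gives a common subsequence of length 3. The LCS DP gives dp[6][5] = 3, so this is optimal.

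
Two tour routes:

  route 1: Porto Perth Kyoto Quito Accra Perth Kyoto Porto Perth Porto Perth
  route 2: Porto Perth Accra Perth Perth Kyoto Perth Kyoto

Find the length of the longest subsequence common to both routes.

6

Taking Porto (route 1 #1, route 2 #1); then Perth (route 1 #2, route 2 #2); then Accra (route 1 #5, route 2 #3); then Perth (route 1 #6, route 2 #5); then Kyoto (route 1 #7, route 2 #6); then Perth (route 1 #9, route 2 #7) gives a common subsequence of length 6. dp[11][8] = 6 confirms this is the maximum.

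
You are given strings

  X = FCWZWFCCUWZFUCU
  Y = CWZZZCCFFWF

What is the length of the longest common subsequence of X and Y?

Match C (X #2, Y #1) → W (X #3, Y #2) → Z (X #4, Y #5) → C (X #7, Y #6) → C (X #8, Y #7) → W (X #10, Y #10) → F (X #12, Y #11) — 7 characters in the same relative order in both, and the DP table's final entry dp[15][11] is also 7, so no common subsequence is longer.

7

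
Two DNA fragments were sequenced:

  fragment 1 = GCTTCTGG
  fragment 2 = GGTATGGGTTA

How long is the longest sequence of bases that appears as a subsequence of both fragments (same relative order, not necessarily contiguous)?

5

Pick G [1,2] → T [3,3] → T [4,5] → G [7,7] → G [8,8]; all 5 bases appear in both, in order, and the DP table's final entry dp[8][11] is also 5, so no common subsequence is longer.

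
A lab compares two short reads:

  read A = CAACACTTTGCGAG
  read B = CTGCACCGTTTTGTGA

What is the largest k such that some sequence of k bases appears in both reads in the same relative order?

Taking C [1,4]; then A [3,5]; then C [4,6]; then C [6,7]; then T [7,10]; then T [8,11]; then T [9,12]; then G [10,13]; then G [12,15]; then A [13,16] gives a common subsequence of length 10, and the DP table's final entry dp[14][16] is also 10, so no common subsequence is longer.

10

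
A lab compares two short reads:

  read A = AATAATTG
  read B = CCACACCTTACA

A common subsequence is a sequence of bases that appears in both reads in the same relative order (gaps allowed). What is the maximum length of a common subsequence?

5

Let dp[i][j] be the LCS length of the first i bases of read A and the first j bases of read B. dp[i][j] = dp[i-1][j-1]+1 when the i-th and j-th bases match, else max(dp[i-1][j], dp[i][j-1]).
    ·  C  C  A  C  A  C  C  T  T  A  C  A
 ·  0  0  0  0  0  0  0  0  0  0  0  0  0
 A  0  0  0  1  1  1  1  1  1  1  1  1  1
 A  0  0  0  1  1  2  2  2  2  2  2  2  2
 T  0  0  0  1  1  2  2  2  3  3  3  3  3
 A  0  0  0  1  1  2  2  2  3  3  4  4  4
 A  0  0  0  1  1  2  2  2  3  3  4  4  5
 T  0  0  0  1  1  2  2  2  3  4  4  4  5
 T  0  0  0  1  1  2  2  2  3  4  4  4  5
 G  0  0  0  1  1  2  2  2  3  4  4  4  5
dp[8][12] = 5. One LCS (by backtracking along matches): AATAA.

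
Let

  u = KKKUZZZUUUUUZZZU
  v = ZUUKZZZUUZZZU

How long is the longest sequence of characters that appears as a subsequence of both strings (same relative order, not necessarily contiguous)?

10

Match K (u #3, v #4); then Z (u #5, v #5); then Z (u #6, v #6); then Z (u #7, v #7); then U (u #11, v #8); then U (u #12, v #9); then Z (u #13, v #10); then Z (u #14, v #11); then Z (u #15, v #12); then U (u #16, v #13) — 10 characters in the same relative order in both. Since dp[16][13] = 10, nothing longer is possible.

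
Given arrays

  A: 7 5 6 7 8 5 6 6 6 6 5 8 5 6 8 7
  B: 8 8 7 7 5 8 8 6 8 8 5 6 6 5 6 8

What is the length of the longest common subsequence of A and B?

10

Taking 7 at A[1]=B[4], then 5 at A[2]=B[5], then 6 at A[3]=B[8], then 8 at A[5]=B[10], then 5 at A[6]=B[11], then 6 at A[9]=B[12], then 6 at A[10]=B[13], then 5 at A[13]=B[14], then 6 at A[14]=B[15], then 8 at A[15]=B[16] gives a common subsequence of length 10. Since dp[16][16] = 10, nothing longer is possible.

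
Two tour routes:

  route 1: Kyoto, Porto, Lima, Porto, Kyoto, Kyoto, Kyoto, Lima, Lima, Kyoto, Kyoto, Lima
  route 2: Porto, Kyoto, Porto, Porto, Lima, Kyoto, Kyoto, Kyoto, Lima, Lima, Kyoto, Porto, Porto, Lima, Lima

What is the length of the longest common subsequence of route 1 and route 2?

Taking Kyoto (route 1 #1, route 2 #2), Porto (route 1 #2, route 2 #4), Lima (route 1 #3, route 2 #5), Kyoto (route 1 #5, route 2 #6), Kyoto (route 1 #6, route 2 #7), Kyoto (route 1 #7, route 2 #8), Lima (route 1 #8, route 2 #9), Lima (route 1 #9, route 2 #10), Kyoto (route 1 #10, route 2 #11), Lima (route 1 #12, route 2 #15) gives a common subsequence of length 10. Since dp[12][15] = 10, nothing longer is possible.

10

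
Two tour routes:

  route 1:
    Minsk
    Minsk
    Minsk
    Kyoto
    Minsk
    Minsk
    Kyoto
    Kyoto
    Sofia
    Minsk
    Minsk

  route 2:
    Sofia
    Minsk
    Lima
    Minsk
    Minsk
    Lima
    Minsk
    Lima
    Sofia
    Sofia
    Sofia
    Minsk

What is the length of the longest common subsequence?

Match Minsk [1,2], then Minsk [2,4], then Minsk [3,5], then Minsk [5,7], then Sofia [9,11], then Minsk [11,12] — 6 stops in the same relative order in both. Since dp[11][12] = 6, nothing longer is possible.

6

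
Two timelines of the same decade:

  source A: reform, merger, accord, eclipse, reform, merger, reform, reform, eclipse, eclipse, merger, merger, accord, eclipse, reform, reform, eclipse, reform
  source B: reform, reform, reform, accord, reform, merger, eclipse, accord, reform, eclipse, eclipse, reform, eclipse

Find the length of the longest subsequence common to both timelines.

9

Pick reform (source A #1, source B #3) → accord (source A #3, source B #4) → reform (source A #5, source B #5) → merger (source A #6, source B #6) → reform (source A #8, source B #9) → eclipse (source A #10, source B #10) → eclipse (source A #14, source B #11) → reform (source A #16, source B #12) → eclipse (source A #17, source B #13); all 9 events appear in both, in order. The LCS DP gives dp[18][13] = 9, so this is optimal.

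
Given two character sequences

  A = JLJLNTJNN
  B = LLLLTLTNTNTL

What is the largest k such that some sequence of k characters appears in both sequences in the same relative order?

5

Let dp[i][j] be the LCS length of the first i characters of A and the first j characters of B. dp[i][j] = dp[i-1][j-1]+1 when the i-th and j-th characters match, else max(dp[i-1][j], dp[i][j-1]).
    ·  L  L  L  L  T  L  T  N  T  N  T  L
 ·  0  0  0  0  0  0  0  0  0  0  0  0  0
 J  0  0  0  0  0  0  0  0  0  0  0  0  0
 L  0  1  1  1  1  1  1  1  1  1  1  1  1
 J  0  1  1  1  1  1  1  1  1  1  1  1  1
 L  0  1  2  2  2  2  2  2  2  2  2  2  2
 N  0  1  2  2  2  2  2  2  3  3  3  3  3
 T  0  1  2  2  2  3  3  3  3  4  4  4  4
 J  0  1  2  2  2  3  3  3  3  4  4  4  4
 N  0  1  2  2  2  3  3  3  4  4  5  5  5
 N  0  1  2  2  2  3  3  3  4  4  5  5  5
dp[9][12] = 5. One LCS (by backtracking along matches): LLNTN.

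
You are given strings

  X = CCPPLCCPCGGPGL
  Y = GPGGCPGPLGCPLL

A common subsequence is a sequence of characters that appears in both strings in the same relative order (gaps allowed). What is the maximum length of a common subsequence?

7

Pick C at X[2]=Y[5], then P at X[3]=Y[6], then P at X[4]=Y[8], then L at X[5]=Y[9], then C at X[7]=Y[11], then P at X[8]=Y[12], then L at X[14]=Y[14]; all 7 characters appear in both, in order. dp[14][14] = 7 confirms this is the maximum.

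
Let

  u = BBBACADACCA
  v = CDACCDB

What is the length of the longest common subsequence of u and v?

5

Taking C (u #5, v #1), then D (u #7, v #2), then A (u #8, v #3), then C (u #9, v #4), then C (u #10, v #5) gives a common subsequence of length 5. dp[11][7] = 5 confirms this is the maximum.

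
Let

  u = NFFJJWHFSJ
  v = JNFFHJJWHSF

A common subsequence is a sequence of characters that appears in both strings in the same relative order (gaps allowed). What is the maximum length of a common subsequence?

Let dp[i][j] be the LCS length of the first i characters of u and the first j characters of v. dp[i][j] = dp[i-1][j-1]+1 when the i-th and j-th characters match, else max(dp[i-1][j], dp[i][j-1]).
    ·  J  N  F  F  H  J  J  W  H  S  F
 ·  0  0  0  0  0  0  0  0  0  0  0  0
 N  0  0  1  1  1  1  1  1  1  1  1  1
 F  0  0  1  2  2  2  2  2  2  2  2  2
 F  0  0  1  2  3  3  3  3  3  3  3  3
 J  0  1  1  2  3  3  4  4  4  4  4  4
 J  0  1  1  2  3  3  4  5  5  5  5  5
 W  0  1  1  2  3  3  4  5  6  6  6  6
 H  0  1  1  2  3  4  4  5  6  7  7  7
 F  0  1  1  2  3  4  4  5  6  7  7  8
 S  0  1  1  2  3  4  4  5  6  7  8  8
 J  0  1  1  2  3  4  5  5  6  7  8  8
dp[10][11] = 8. One LCS (by backtracking along matches): NFFJJWHF.

8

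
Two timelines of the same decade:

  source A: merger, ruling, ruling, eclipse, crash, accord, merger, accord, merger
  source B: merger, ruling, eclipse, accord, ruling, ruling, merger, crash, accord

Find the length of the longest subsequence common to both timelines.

6

Pick merger [1,1]; then ruling [3,2]; then eclipse [4,3]; then accord [6,4]; then merger [7,7]; then accord [8,9]; all 6 events appear in both, in order. The LCS DP gives dp[9][9] = 6, so this is optimal.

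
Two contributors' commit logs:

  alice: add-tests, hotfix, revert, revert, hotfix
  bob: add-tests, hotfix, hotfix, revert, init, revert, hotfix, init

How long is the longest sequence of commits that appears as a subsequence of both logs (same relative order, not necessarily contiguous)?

Pick add-tests (alice #1, bob #1), hotfix (alice #2, bob #3), revert (alice #3, bob #4), revert (alice #4, bob #6), hotfix (alice #5, bob #7); all 5 commits appear in both, in order. Since dp[5][8] = 5, nothing longer is possible.

5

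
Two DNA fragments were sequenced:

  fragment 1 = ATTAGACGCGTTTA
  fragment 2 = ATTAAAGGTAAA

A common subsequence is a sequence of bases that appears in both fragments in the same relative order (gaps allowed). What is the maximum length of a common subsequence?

Pick A [1,1], T [2,2], T [3,3], A [4,5], A [6,6], G [8,7], G [10,8], T [11,9], A [14,12]; all 9 bases appear in both, in order. The LCS DP gives dp[14][12] = 9, so this is optimal.

9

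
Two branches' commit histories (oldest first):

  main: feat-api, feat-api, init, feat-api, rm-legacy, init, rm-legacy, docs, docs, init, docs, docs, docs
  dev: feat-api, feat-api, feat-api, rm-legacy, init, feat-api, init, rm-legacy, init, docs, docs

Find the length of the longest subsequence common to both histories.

Pick feat-api (main #1, dev #2); then feat-api (main #2, dev #3); then init (main #3, dev #5); then feat-api (main #4, dev #6); then init (main #6, dev #7); then rm-legacy (main #7, dev #8); then init (main #10, dev #9); then docs (main #12, dev #10); then docs (main #13, dev #11); all 9 commits appear in both, in order. Since dp[13][11] = 9, nothing longer is possible.

9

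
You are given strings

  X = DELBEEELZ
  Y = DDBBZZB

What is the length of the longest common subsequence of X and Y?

Let dp[i][j] be the LCS length of the first i characters of X and the first j characters of Y. dp[i][j] = dp[i-1][j-1]+1 when the i-th and j-th characters match, else max(dp[i-1][j], dp[i][j-1]).
    ·  D  D  B  B  Z  Z  B
 ·  0  0  0  0  0  0  0  0
 D  0  1  1  1  1  1  1  1
 E  0  1  1  1  1  1  1  1
 L  0  1  1  1  1  1  1  1
 B  0  1  1  2  2  2  2  2
 E  0  1  1  2  2  2  2  2
 E  0  1  1  2  2  2  2  2
 E  0  1  1  2  2  2  2  2
 L  0  1  1  2  2  2  2  2
 Z  0  1  1  2  2  3  3  3
dp[9][7] = 3. One LCS (by backtracking along matches): DBZ.

3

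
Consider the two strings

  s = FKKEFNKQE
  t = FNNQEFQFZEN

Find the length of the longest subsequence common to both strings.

Pick F (s #1, t #1), then E (s #4, t #5), then F (s #5, t #6), then Q (s #8, t #7), then E (s #9, t #10); all 5 characters appear in both, in order. The LCS DP gives dp[9][11] = 5, so this is optimal.

5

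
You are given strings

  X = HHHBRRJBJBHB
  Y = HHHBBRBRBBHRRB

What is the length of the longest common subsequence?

Pick H (X #1, Y #1), then H (X #2, Y #2), then H (X #3, Y #3), then B (X #4, Y #5), then R (X #5, Y #6), then R (X #6, Y #8), then B (X #8, Y #9), then B (X #10, Y #10), then H (X #11, Y #11), then B (X #12, Y #14); all 10 characters appear in both, in order. The LCS DP gives dp[12][14] = 10, so this is optimal.

10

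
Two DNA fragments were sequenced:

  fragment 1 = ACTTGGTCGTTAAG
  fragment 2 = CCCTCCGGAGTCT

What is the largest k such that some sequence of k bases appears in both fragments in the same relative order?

One common subsequence of length 7: C [2,3], then T [3,4], then G [5,8], then G [6,10], then T [7,11], then C [8,12], then T [11,13]. The LCS DP gives dp[14][13] = 7, so this is optimal.

7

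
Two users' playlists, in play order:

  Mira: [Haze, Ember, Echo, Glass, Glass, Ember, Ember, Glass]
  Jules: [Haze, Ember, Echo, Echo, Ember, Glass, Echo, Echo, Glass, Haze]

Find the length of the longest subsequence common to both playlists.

5

Match Haze (Mira #1, Jules #1), then Ember (Mira #2, Jules #2), then Echo (Mira #3, Jules #4), then Glass (Mira #4, Jules #6), then Glass (Mira #5, Jules #9) — 5 songs in the same relative order in both. dp[8][10] = 5 confirms this is the maximum.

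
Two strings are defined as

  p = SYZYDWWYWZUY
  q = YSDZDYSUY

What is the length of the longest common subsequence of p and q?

Let dp[i][j] be the LCS length of the first i characters of p and the first j characters of q. dp[i][j] = dp[i-1][j-1]+1 when the i-th and j-th characters match, else max(dp[i-1][j], dp[i][j-1]).
    ·  Y  S  D  Z  D  Y  S  U  Y
 ·  0  0  0  0  0  0  0  0  0  0
 S  0  0  1  1  1  1  1  1  1  1
 Y  0  1  1  1  1  1  2  2  2  2
 Z  0  1  1  1  2  2  2  2  2  2
 Y  0  1  1  1  2  2  3  3  3  3
 D  0  1  1  2  2  3  3  3  3  3
 W  0  1  1  2  2  3  3  3  3  3
 W  0  1  1  2  2  3  3  3  3  3
 Y  0  1  1  2  2  3  4  4  4  4
 W  0  1  1  2  2  3  4  4  4  4
 Z  0  1  1  2  3  3  4  4  4  4
 U  0  1  1  2  3  3  4  4  5  5
 Y  0  1  1  2  3  3  4  4  5  6
dp[12][9] = 6. One LCS (by backtracking along matches): SZDYUY.

6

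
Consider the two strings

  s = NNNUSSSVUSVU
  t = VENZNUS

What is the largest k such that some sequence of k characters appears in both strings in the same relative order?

4

Match N at s[1]=t[3], N at s[3]=t[5], U at s[9]=t[6], S at s[10]=t[7] — 4 characters in the same relative order in both. Since dp[12][7] = 4, nothing longer is possible.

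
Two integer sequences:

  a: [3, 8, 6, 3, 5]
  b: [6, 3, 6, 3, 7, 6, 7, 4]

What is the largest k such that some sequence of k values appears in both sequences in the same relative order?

3

Pick 3 [1,2], then 6 [3,3], then 3 [4,4]; all 3 values appear in both, in order. dp[5][8] = 3 confirms this is the maximum.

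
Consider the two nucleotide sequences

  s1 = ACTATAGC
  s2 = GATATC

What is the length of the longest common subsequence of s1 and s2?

5

One common subsequence of length 5: A [1,2]; then T [3,3]; then A [4,4]; then T [5,5]; then C [8,6]. The LCS DP gives dp[8][6] = 5, so this is optimal.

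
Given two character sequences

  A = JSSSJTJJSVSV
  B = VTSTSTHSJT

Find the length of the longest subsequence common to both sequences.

Match S [2,3] → S [3,5] → S [4,8] → J [5,9] → T [6,10] — 5 characters in the same relative order in both. dp[12][10] = 5 confirms this is the maximum.

5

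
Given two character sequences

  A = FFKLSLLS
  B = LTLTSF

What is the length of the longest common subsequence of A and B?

3

Pick L [4,1] → L [6,3] → S [8,5]; all 3 characters appear in both, in order. dp[8][6] = 3 confirms this is the maximum.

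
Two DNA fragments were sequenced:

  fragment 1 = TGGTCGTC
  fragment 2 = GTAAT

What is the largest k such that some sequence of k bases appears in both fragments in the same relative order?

One common subsequence of length 3: G (fragment 1 #3, fragment 2 #1) → T (fragment 1 #4, fragment 2 #2) → T (fragment 1 #7, fragment 2 #5). The LCS DP gives dp[8][5] = 3, so this is optimal.

3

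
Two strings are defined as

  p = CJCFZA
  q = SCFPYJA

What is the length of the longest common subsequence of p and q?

One common subsequence of length 3: C (p #1, q #2), J (p #2, q #6), A (p #6, q #7), and the DP table's final entry dp[6][7] is also 3, so no common subsequence is longer.

3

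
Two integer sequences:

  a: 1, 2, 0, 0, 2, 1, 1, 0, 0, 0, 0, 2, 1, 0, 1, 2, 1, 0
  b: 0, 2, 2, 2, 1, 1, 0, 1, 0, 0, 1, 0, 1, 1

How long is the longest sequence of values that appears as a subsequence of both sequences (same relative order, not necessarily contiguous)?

Taking 2 (a #2, b #3), then 2 (a #5, b #4), then 1 (a #6, b #5), then 1 (a #7, b #6), then 0 (a #8, b #7), then 0 (a #10, b #9), then 0 (a #11, b #10), then 1 (a #13, b #11), then 0 (a #14, b #12), then 1 (a #15, b #13), then 1 (a #17, b #14) gives a common subsequence of length 11. dp[18][14] = 11 confirms this is the maximum.

11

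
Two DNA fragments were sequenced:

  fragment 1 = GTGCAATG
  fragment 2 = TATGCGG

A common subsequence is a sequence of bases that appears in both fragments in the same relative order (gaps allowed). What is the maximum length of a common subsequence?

Taking T at fragment 1[2]=fragment 2[3], G at fragment 1[3]=fragment 2[4], C at fragment 1[4]=fragment 2[5], G at fragment 1[8]=fragment 2[7] gives a common subsequence of length 4. The LCS DP gives dp[8][7] = 4, so this is optimal.

4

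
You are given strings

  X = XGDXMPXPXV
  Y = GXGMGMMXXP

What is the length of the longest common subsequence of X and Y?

Let dp[i][j] be the LCS length of the first i characters of X and the first j characters of Y. dp[i][j] = dp[i-1][j-1]+1 when the i-th and j-th characters match, else max(dp[i-1][j], dp[i][j-1]).
    ·  G  X  G  M  G  M  M  X  X  P
 ·  0  0  0  0  0  0  0  0  0  0  0
 X  0  0  1  1  1  1  1  1  1  1  1
 G  0  1  1  2  2  2  2  2  2  2  2
 D  0  1  1  2  2  2  2  2  2  2  2
 X  0  1  2  2  2  2  2  2  3  3  3
 M  0  1  2  2  3  3  3  3  3  3  3
 P  0  1  2  2  3  3  3  3  3  3  4
 X  0  1  2  2  3  3  3  3  4  4  4
 P  0  1  2  2  3  3  3  3  4  4  5
 X  0  1  2  2  3  3  3  3  4  5  5
 V  0  1  2  2  3  3  3  3  4  5  5
dp[10][10] = 5. One LCS (by backtracking along matches): XGXXP.

5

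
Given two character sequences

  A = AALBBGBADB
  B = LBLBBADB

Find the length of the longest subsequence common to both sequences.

Taking L at A[3]=B[1], then B at A[4]=B[2], then B at A[5]=B[4], then B at A[7]=B[5], then A at A[8]=B[6], then D at A[9]=B[7], then B at A[10]=B[8] gives a common subsequence of length 7, and the DP table's final entry dp[10][8] is also 7, so no common subsequence is longer.

7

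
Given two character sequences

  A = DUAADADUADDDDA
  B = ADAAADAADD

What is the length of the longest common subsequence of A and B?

8

Let dp[i][j] be the LCS length of the first i characters of A and the first j characters of B. dp[i][j] = dp[i-1][j-1]+1 when the i-th and j-th characters match, else max(dp[i-1][j], dp[i][j-1]).
    ·  A  D  A  A  A  D  A  A  D  D
 ·  0  0  0  0  0  0  0  0  0  0  0
 D  0  0  1  1  1  1  1  1  1  1  1
 U  0  0  1  1  1  1  1  1  1  1  1
 A  0  1  1  2  2  2  2  2  2  2  2
 A  0  1  1  2  3  3  3  3  3  3  3
 D  0  1  2  2  3  3  4  4  4  4  4
 A  0  1  2  3  3  4  4  5  5  5  5
 D  0  1  2  3  3  4  5  5  5  6  6
 U  0  1  2  3  3  4  5  5  5  6  6
 A  0  1  2  3  4  4  5  6  6  6  6
 D  0  1  2  3  4  4  5  6  6  7  7
 D  0  1  2  3  4  4  5  6  6  7  8
 D  0  1  2  3  4  4  5  6  6  7  8
 D  0  1  2  3  4  4  5  6  6  7  8
 A  0  1  2  3  4  5  5  6  7  7  8
dp[14][10] = 8. One LCS (by backtracking along matches): DAADAADD.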